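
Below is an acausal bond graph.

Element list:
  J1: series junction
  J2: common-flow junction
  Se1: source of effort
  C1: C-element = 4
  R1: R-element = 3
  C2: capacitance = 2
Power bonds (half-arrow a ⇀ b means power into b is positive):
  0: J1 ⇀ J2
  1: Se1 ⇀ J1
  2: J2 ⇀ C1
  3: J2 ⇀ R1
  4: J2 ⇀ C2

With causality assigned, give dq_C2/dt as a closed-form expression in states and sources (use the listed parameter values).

dq_C2/dt = E_Se1/3 - q_C1/12 - q_C2/6

β1 stroke→J1  (source Se1 imposes e)
β0 stroke→J2  (closing 1-jn rule on J1)
β2 stroke→J2  (C1: C, integral causality)
β4 stroke→J2  (C2 outputs effort q/C2)
β3 stroke→R1  (closing 1-jn rule on J2)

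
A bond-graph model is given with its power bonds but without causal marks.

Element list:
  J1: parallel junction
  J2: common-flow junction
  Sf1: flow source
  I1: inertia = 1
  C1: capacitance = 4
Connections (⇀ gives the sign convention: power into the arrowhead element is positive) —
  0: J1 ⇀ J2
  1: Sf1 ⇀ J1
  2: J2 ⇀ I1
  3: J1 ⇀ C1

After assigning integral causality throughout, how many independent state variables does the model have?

#1 |Sf1  (Sf1 (Sf) sets flow on bond)
#2 |I1  (I1: I, integral causality)
#0 |J2  (J2: bond 2 brought flow, rest push out)
#3 |J1  (J1: last free bond brings effort in)

2  (C1, I1 all integral)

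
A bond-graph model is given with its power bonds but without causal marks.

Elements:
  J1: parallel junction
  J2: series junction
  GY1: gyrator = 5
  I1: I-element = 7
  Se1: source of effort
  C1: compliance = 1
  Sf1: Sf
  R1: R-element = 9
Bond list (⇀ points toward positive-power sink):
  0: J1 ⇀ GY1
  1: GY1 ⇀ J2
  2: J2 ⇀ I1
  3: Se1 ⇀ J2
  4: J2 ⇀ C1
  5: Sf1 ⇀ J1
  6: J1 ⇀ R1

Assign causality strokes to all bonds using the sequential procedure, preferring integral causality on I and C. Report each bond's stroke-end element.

b0 |J1
b1 |J2
b2 |I1
b3 |J2
b4 |J2
b5 |Sf1
b6 |R1

#3 stroke→J2  (Se1: effort source, stroke at far end)
#5 stroke→Sf1  (Sf1: flow source, stroke at near end)
#2 stroke→I1  (I1 integral (f out))
#1 stroke→J2  (J2: bond 2 brought flow, rest push out)
#4 stroke→J2  (J2: bond 2 brought flow, rest push out)
#0 stroke→J1  (GY1 both-in/both-out from 1)
#6 stroke→R1  (J1 effort already set via bond 0)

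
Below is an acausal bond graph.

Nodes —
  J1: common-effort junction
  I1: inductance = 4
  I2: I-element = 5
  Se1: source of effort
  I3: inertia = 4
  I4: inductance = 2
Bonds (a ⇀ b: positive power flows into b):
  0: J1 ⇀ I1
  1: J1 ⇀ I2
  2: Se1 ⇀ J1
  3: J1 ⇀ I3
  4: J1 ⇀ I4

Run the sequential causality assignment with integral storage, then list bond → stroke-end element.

β0 stroke at I1
β1 stroke at I2
β2 stroke at J1
β3 stroke at I3
β4 stroke at I4

b2 stroke→J1  (Se1 (Se) sets effort on bond)
b0 stroke→I1  (0-jn J1 has e-setter on 2)
b1 stroke→I2  (J1: bond 2 brought effort, rest push out)
b3 stroke→I3  (J1: bond 2 brought effort, rest push out)
b4 stroke→I4  (common-e at J1 fixed by 2)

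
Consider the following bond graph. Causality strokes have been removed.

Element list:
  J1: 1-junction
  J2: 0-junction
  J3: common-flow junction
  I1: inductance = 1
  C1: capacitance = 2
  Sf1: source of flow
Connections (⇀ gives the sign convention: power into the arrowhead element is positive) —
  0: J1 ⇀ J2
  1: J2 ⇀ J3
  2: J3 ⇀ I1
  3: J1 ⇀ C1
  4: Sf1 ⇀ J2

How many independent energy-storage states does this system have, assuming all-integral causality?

bond 4 |Sf1  (Sf1: flow source, stroke at near end)
bond 2 |I1  (I1: I, integral causality)
bond 1 |J3  (1-jn J3 has f-setter on 2)
bond 0 |J2  (closing 0-jn rule on J2)
bond 3 |J1  (common-f at J1 fixed by 0)

2  (C1, I1 all integral)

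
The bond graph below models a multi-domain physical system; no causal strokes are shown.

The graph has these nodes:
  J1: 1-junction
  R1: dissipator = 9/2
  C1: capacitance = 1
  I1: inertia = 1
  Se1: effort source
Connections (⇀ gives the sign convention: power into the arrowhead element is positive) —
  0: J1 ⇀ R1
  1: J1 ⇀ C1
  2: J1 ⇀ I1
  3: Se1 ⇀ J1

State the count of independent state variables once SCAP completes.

bond 3 →J1  (Se1 (Se) sets effort on bond)
bond 1 →J1  (C1: C, integral causality)
bond 2 →I1  (I1 integral (f out))
bond 0 →J1  (J1: bond 2 brought flow, rest push out)

2  (C1, I1 all integral)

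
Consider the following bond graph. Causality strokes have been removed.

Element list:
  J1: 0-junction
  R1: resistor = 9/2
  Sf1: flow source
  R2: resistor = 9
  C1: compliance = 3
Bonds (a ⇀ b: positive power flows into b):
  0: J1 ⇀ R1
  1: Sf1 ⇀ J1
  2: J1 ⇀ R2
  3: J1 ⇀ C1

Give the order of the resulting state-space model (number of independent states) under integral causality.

1  (C1 all integral)

#1 stroke at Sf1  (Sf1 fixes flow; stroke at Sf1)
#3 stroke at J1  (C1 outputs effort q/C1)
#0 stroke at R1  (J1: bond 3 brought effort, rest push out)
#2 stroke at R2  (common-e at J1 fixed by 3)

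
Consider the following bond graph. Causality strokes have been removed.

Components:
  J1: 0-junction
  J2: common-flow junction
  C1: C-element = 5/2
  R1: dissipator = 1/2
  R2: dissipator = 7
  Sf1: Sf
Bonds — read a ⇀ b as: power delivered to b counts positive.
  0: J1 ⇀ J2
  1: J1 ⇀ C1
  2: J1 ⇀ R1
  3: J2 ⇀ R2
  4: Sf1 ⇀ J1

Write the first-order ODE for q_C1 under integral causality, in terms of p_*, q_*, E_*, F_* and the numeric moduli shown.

#4 →Sf1  (source Sf1 imposes f)
#1 →J1  (C1 integral (e out))
#0 →J2  (J1: bond 1 brought effort, rest push out)
#2 →R1  (J1: bond 1 brought effort, rest push out)
#3 →R2  (only one flow-in slot at J2)

dq_C1/dt = F_Sf1 - 6*q_C1/7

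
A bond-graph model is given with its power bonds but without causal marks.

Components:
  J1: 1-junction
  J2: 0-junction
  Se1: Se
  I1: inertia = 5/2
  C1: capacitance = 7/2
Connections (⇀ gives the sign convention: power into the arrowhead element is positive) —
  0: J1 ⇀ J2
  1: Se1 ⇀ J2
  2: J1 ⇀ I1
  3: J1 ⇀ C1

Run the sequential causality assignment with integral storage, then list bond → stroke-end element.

b0 →J1
b1 →J2
b2 →I1
b3 →J1

b1 stroke at J2  (Se1: effort source, stroke at far end)
b0 stroke at J1  (J2 effort already set via bond 1)
b2 stroke at I1  (I1 outputs flow p/I1)
b3 stroke at J1  (J1 flow already set via bond 2)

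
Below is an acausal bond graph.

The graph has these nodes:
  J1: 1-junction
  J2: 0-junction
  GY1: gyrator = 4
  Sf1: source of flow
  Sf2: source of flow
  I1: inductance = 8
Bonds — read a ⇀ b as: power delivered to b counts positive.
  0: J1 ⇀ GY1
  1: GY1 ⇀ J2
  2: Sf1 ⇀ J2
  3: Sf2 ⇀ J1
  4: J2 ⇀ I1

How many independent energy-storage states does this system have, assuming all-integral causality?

#2 stroke at Sf1  (Sf1: flow source, stroke at near end)
#3 stroke at Sf2  (Sf2: flow source, stroke at near end)
#0 stroke at J1  (1-jn J1 has f-setter on 3)
#1 stroke at J2  (GY1 both-in/both-out from 0)
#4 stroke at I1  (J2 effort already set via bond 1)

1  (I1 all integral)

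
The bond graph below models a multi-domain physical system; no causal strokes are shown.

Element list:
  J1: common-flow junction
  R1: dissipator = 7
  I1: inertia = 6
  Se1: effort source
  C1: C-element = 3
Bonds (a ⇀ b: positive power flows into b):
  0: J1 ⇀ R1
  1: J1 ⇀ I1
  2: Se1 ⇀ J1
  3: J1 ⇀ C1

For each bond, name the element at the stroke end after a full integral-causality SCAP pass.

bond 2 stroke at J1  (Se1: effort source, stroke at far end)
bond 1 stroke at I1  (prefer integral on I1)
bond 0 stroke at J1  (J1 flow already set via bond 1)
bond 3 stroke at J1  (common-f at J1 fixed by 1)

bond 0 stroke→J1
bond 1 stroke→I1
bond 2 stroke→J1
bond 3 stroke→J1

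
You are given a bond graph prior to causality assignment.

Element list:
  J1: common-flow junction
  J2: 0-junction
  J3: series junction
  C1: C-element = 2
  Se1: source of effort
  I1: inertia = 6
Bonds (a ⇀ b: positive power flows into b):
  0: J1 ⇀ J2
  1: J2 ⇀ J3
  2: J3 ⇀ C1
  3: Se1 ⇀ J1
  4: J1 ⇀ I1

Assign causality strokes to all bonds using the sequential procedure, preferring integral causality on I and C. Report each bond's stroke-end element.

#3 stroke at J1  (source Se1 imposes e)
#2 stroke at J3  (C1: C, integral causality)
#1 stroke at J2  (J3: last free bond brings flow in)
#0 stroke at J1  (common-e at J2 fixed by 1)
#4 stroke at I1  (only one flow-in slot at J1)

#0 stroke→J1
#1 stroke→J2
#2 stroke→J3
#3 stroke→J1
#4 stroke→I1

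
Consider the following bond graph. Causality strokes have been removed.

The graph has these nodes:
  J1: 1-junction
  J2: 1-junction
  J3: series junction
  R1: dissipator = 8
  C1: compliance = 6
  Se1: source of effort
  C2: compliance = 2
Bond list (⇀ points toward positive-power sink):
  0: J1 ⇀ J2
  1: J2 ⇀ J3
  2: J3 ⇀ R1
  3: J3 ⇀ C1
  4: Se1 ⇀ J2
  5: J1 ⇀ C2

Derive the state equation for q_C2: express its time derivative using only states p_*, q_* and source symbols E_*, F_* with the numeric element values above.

#4 stroke→J2  (Se1 fixes effort; stroke away)
#3 stroke→J3  (C1 outputs effort q/C1)
#5 stroke→J1  (C2 outputs effort q/C2)
#0 stroke→J2  (closing 1-jn rule on J1)
#1 stroke→J3  (J2: last free bond brings flow in)
#2 stroke→R1  (closing 1-jn rule on J3)

dq_C2/dt = E_Se1/8 - q_C1/48 - q_C2/16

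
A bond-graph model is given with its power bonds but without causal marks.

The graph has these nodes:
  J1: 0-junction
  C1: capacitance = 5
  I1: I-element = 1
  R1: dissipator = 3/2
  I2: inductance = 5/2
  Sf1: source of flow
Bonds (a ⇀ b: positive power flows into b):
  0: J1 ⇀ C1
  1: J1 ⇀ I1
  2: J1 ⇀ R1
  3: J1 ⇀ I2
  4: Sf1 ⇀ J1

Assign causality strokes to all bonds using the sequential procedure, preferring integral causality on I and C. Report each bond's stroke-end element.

b0 stroke→J1
b1 stroke→I1
b2 stroke→R1
b3 stroke→I2
b4 stroke→Sf1

bond 4 |Sf1  (source Sf1 imposes f)
bond 0 |J1  (prefer integral on C1)
bond 1 |I1  (0-jn J1 has e-setter on 0)
bond 2 |R1  (J1 effort already set via bond 0)
bond 3 |I2  (0-jn J1 has e-setter on 0)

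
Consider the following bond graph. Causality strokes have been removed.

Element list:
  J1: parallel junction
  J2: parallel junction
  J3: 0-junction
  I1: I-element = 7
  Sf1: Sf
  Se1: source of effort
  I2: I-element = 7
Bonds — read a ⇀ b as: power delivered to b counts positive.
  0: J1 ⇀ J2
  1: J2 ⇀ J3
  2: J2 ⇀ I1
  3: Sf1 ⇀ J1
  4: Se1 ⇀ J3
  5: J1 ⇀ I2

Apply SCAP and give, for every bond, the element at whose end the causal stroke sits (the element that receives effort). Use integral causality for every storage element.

b3 stroke→Sf1  (Sf1 (Sf) sets flow on bond)
b4 stroke→J3  (source Se1 imposes e)
b1 stroke→J2  (0-jn J3 has e-setter on 4)
b0 stroke→J1  (J2 effort already set via bond 1)
b2 stroke→I1  (0-jn J2 has e-setter on 1)
b5 stroke→I2  (J1 effort already set via bond 0)

bond 0 stroke→J1
bond 1 stroke→J2
bond 2 stroke→I1
bond 3 stroke→Sf1
bond 4 stroke→J3
bond 5 stroke→I2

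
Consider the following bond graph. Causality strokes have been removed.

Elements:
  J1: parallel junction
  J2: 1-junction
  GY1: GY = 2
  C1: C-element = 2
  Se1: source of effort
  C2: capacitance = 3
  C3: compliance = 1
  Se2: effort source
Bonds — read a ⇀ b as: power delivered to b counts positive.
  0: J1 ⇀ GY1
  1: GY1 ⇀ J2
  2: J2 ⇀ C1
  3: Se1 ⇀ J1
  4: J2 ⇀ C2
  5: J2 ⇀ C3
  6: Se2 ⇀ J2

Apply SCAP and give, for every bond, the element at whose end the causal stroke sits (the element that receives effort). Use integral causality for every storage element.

bond 3 |J1  (source Se1 imposes e)
bond 6 |J2  (source Se2 imposes e)
bond 0 |GY1  (common-e at J1 fixed by 3)
bond 1 |GY1  (GY1: gyrator matches bond 0)
bond 2 |J2  (1-jn J2 has f-setter on 1)
bond 4 |J2  (1-jn J2 has f-setter on 1)
bond 5 |J2  (1-jn J2 has f-setter on 1)

bond 0 |GY1
bond 1 |GY1
bond 2 |J2
bond 3 |J1
bond 4 |J2
bond 5 |J2
bond 6 |J2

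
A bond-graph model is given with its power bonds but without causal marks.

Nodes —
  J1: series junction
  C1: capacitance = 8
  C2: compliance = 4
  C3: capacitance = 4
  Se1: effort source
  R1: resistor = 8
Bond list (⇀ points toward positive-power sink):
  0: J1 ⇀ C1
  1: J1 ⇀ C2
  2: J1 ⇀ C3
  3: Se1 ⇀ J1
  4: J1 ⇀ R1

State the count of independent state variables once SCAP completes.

3  (C1, C2, C3 all integral)

bond 3 stroke at J1  (Se1 (Se) sets effort on bond)
bond 0 stroke at J1  (prefer integral on C1)
bond 1 stroke at J1  (C2 integral (e out))
bond 2 stroke at J1  (C3 integral (e out))
bond 4 stroke at R1  (J1: last free bond brings flow in)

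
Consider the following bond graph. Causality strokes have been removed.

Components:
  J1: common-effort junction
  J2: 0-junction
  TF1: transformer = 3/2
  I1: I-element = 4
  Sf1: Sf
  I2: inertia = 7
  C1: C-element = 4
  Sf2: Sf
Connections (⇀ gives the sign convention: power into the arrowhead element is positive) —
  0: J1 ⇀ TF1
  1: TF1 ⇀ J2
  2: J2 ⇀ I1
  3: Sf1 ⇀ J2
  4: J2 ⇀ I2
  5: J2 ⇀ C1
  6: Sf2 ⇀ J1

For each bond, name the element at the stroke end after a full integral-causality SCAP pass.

β0 →J1
β1 →TF1
β2 →I1
β3 →Sf1
β4 →I2
β5 →J2
β6 →Sf2

β3 stroke at Sf1  (Sf1: flow source, stroke at near end)
β6 stroke at Sf2  (source Sf2 imposes f)
β0 stroke at J1  (only one effort-in slot at J1)
β1 stroke at TF1  (TF TF1: opposite of bond 0)
β2 stroke at I1  (I1 outputs flow p/I1)
β4 stroke at I2  (prefer integral on I2)
β5 stroke at J2  (only one effort-in slot at J2)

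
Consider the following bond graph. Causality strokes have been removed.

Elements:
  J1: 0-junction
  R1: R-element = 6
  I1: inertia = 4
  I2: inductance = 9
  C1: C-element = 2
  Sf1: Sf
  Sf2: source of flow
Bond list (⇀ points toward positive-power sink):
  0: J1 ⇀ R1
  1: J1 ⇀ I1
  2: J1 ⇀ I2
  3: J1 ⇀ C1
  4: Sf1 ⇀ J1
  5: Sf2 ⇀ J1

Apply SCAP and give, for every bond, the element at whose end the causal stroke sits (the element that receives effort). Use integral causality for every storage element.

β0 stroke→R1
β1 stroke→I1
β2 stroke→I2
β3 stroke→J1
β4 stroke→Sf1
β5 stroke→Sf2

β4 |Sf1  (source Sf1 imposes f)
β5 |Sf2  (source Sf2 imposes f)
β1 |I1  (I1 outputs flow p/I1)
β2 |I2  (I2 integral (f out))
β3 |J1  (prefer integral on C1)
β0 |R1  (J1: bond 3 brought effort, rest push out)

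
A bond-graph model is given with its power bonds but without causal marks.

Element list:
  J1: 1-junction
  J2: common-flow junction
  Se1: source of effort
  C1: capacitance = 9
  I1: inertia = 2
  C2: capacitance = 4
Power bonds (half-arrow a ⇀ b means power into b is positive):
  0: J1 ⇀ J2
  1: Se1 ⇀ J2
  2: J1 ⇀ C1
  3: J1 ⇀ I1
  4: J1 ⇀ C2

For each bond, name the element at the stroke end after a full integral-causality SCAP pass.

β0 stroke→J1
β1 stroke→J2
β2 stroke→J1
β3 stroke→I1
β4 stroke→J1

bond 1 →J2  (Se1 (Se) sets effort on bond)
bond 0 →J1  (J2: last free bond brings flow in)
bond 2 →J1  (prefer integral on C1)
bond 3 →I1  (I1 integral (f out))
bond 4 →J1  (J1 flow already set via bond 3)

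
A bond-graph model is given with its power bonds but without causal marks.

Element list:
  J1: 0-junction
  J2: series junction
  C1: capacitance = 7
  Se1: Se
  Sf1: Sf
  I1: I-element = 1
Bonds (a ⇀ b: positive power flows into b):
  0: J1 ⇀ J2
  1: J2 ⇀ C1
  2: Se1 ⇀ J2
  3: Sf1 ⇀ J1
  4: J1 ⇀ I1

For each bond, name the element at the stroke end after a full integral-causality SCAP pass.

b2 →J2  (Se1 (Se) sets effort on bond)
b3 →Sf1  (Sf1 fixes flow; stroke at Sf1)
b1 →J2  (C1: C, integral causality)
b0 →J1  (only one flow-in slot at J2)
b4 →I1  (J1: bond 0 brought effort, rest push out)

b0 |J1
b1 |J2
b2 |J2
b3 |Sf1
b4 |I1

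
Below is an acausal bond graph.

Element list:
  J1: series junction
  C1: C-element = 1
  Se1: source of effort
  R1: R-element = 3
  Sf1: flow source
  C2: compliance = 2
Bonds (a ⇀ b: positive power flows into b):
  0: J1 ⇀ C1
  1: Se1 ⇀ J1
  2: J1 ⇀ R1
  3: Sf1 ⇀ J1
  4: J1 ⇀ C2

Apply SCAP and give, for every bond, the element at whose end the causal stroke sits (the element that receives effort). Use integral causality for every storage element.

β1 stroke at J1  (Se1: effort source, stroke at far end)
β3 stroke at Sf1  (Sf1 fixes flow; stroke at Sf1)
β0 stroke at J1  (J1: bond 3 brought flow, rest push out)
β2 stroke at J1  (common-f at J1 fixed by 3)
β4 stroke at J1  (common-f at J1 fixed by 3)

#0 |J1
#1 |J1
#2 |J1
#3 |Sf1
#4 |J1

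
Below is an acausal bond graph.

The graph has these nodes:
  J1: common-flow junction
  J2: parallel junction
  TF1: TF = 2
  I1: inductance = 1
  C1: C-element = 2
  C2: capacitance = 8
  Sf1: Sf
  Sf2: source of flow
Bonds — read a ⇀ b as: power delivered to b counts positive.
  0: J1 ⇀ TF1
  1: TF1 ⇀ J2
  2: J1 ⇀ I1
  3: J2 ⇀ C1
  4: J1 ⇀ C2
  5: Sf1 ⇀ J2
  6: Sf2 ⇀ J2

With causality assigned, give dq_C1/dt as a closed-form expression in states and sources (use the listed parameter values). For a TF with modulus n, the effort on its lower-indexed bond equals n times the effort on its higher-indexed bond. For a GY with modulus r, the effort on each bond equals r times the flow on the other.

dq_C1/dt = F_Sf1 + F_Sf2 + 2*p_I1

β5 →Sf1  (Sf1 (Sf) sets flow on bond)
β6 →Sf2  (Sf2 fixes flow; stroke at Sf2)
β2 →I1  (I1 integral (f out))
β0 →J1  (common-f at J1 fixed by 2)
β4 →J1  (1-jn J1 has f-setter on 2)
β1 →TF1  (TF1: transformer flips bond 0)
β3 →J2  (only one effort-in slot at J2)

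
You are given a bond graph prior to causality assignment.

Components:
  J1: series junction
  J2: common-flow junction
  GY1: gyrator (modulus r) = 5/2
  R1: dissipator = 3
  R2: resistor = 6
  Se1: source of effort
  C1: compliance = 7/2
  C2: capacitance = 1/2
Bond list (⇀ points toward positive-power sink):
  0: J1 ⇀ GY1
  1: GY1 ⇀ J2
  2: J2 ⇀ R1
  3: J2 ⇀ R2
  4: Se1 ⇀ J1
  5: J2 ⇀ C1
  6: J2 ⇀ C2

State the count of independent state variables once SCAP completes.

2  (C1, C2 all integral)

β4 stroke at J1  (source Se1 imposes e)
β0 stroke at GY1  (closing 1-jn rule on J1)
β1 stroke at GY1  (GY1 both-in/both-out from 0)
β2 stroke at J2  (common-f at J2 fixed by 1)
β3 stroke at J2  (common-f at J2 fixed by 1)
β5 stroke at J2  (1-jn J2 has f-setter on 1)
β6 stroke at J2  (common-f at J2 fixed by 1)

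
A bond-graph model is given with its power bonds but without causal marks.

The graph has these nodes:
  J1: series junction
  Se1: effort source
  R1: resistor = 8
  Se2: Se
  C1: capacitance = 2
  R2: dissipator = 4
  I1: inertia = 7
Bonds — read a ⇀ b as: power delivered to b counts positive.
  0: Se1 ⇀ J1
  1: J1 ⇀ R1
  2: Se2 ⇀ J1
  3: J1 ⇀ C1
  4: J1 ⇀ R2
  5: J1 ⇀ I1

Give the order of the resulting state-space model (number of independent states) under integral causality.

2  (C1, I1 all integral)

bond 0 stroke at J1  (source Se1 imposes e)
bond 2 stroke at J1  (Se2 (Se) sets effort on bond)
bond 3 stroke at J1  (C1 outputs effort q/C1)
bond 5 stroke at I1  (I1 integral (f out))
bond 1 stroke at J1  (J1 flow already set via bond 5)
bond 4 stroke at J1  (1-jn J1 has f-setter on 5)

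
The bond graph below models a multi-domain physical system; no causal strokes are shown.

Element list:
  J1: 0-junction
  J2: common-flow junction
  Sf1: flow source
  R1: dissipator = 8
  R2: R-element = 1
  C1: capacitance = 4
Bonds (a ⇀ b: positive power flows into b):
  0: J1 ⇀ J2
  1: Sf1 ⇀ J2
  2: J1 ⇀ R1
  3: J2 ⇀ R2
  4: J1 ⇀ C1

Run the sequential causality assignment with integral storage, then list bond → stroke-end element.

β1 →Sf1  (Sf1 (Sf) sets flow on bond)
β0 →J2  (J2: bond 1 brought flow, rest push out)
β3 →J2  (common-f at J2 fixed by 1)
β4 →J1  (C1 outputs effort q/C1)
β2 →R1  (common-e at J1 fixed by 4)

bond 0 →J2
bond 1 →Sf1
bond 2 →R1
bond 3 →J2
bond 4 →J1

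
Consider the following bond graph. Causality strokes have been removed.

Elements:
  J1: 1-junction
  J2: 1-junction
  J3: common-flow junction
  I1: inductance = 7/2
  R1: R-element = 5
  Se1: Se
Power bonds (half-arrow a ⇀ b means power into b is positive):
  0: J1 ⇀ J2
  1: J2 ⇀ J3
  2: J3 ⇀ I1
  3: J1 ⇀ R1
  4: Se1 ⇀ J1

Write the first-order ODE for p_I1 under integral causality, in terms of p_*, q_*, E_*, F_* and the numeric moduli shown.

b4 →J1  (source Se1 imposes e)
b2 →I1  (I1 outputs flow p/I1)
b1 →J3  (J3: bond 2 brought flow, rest push out)
b0 →J2  (1-jn J2 has f-setter on 1)
b3 →J1  (J1 flow already set via bond 0)

dp_I1/dt = E_Se1 - 10*p_I1/7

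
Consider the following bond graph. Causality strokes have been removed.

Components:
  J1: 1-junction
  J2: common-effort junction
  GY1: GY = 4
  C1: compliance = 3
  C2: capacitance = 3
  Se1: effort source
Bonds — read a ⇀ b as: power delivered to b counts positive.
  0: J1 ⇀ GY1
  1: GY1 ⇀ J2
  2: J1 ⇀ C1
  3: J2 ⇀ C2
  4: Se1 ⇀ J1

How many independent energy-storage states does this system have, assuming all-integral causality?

#4 |J1  (Se1 fixes effort; stroke away)
#2 |J1  (prefer integral on C1)
#0 |GY1  (closing 1-jn rule on J1)
#1 |GY1  (GY GY1: same side as bond 0)
#3 |J2  (closing 0-jn rule on J2)

2  (C1, C2 all integral)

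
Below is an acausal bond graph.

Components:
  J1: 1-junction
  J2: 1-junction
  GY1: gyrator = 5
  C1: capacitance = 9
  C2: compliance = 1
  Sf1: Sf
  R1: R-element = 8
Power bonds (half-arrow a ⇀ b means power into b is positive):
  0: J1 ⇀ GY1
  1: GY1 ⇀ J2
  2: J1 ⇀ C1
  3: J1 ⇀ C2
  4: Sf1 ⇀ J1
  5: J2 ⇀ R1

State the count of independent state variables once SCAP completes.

2  (C1, C2 all integral)

bond 4 stroke at Sf1  (Sf1 fixes flow; stroke at Sf1)
bond 0 stroke at J1  (common-f at J1 fixed by 4)
bond 2 stroke at J1  (1-jn J1 has f-setter on 4)
bond 3 stroke at J1  (common-f at J1 fixed by 4)
bond 1 stroke at J2  (GY1: gyrator matches bond 0)
bond 5 stroke at R1  (J2 needs exactly one f-in)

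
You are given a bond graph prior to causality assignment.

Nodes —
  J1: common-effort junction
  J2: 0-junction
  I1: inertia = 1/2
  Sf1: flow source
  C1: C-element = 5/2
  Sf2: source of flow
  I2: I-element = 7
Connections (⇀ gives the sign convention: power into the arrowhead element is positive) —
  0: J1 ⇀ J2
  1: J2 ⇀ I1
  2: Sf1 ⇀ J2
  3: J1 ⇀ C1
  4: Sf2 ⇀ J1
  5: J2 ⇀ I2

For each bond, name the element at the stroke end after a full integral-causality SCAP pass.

β0 |J2
β1 |I1
β2 |Sf1
β3 |J1
β4 |Sf2
β5 |I2

bond 2 stroke→Sf1  (source Sf1 imposes f)
bond 4 stroke→Sf2  (source Sf2 imposes f)
bond 1 stroke→I1  (I1 outputs flow p/I1)
bond 3 stroke→J1  (C1 integral (e out))
bond 0 stroke→J2  (J1 effort already set via bond 3)
bond 5 stroke→I2  (common-e at J2 fixed by 0)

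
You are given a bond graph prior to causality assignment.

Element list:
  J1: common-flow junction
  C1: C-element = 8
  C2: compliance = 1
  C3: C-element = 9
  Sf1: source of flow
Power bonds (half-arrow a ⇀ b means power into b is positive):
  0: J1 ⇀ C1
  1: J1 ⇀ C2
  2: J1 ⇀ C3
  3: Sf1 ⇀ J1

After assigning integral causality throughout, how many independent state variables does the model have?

3  (C1, C2, C3 all integral)

#3 →Sf1  (Sf1 (Sf) sets flow on bond)
#0 →J1  (1-jn J1 has f-setter on 3)
#1 →J1  (common-f at J1 fixed by 3)
#2 →J1  (common-f at J1 fixed by 3)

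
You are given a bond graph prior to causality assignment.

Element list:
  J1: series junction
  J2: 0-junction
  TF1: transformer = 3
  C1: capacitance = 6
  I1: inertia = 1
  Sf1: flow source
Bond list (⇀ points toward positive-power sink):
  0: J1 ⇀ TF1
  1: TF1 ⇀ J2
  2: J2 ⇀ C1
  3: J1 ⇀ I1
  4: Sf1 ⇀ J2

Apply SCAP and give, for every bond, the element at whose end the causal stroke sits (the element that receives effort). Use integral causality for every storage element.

b4 stroke at Sf1  (Sf1 fixes flow; stroke at Sf1)
b2 stroke at J2  (prefer integral on C1)
b1 stroke at TF1  (0-jn J2 has e-setter on 2)
b0 stroke at J1  (through TF1, causality passes straight; one stroke at TF1)
b3 stroke at I1  (closing 1-jn rule on J1)

#0 |J1
#1 |TF1
#2 |J2
#3 |I1
#4 |Sf1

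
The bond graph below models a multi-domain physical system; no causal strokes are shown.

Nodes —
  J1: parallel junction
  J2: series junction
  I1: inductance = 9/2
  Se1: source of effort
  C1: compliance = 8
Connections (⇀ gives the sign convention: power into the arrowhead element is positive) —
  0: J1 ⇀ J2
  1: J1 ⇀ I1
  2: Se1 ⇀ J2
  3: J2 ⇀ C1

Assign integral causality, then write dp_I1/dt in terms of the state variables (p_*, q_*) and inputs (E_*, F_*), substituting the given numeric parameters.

dp_I1/dt = -E_Se1 + q_C1/8

β2 stroke→J2  (source Se1 imposes e)
β1 stroke→I1  (I1 outputs flow p/I1)
β0 stroke→J1  (only one effort-in slot at J1)
β3 stroke→J2  (J2: bond 0 brought flow, rest push out)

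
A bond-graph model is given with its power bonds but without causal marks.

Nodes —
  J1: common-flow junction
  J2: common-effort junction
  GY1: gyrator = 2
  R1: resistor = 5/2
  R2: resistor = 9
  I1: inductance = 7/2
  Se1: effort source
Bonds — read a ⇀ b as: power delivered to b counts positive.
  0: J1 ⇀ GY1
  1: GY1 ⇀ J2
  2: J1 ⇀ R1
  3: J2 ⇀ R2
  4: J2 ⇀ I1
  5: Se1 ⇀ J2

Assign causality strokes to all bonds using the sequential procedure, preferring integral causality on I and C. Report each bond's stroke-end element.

β0 stroke→GY1
β1 stroke→GY1
β2 stroke→J1
β3 stroke→R2
β4 stroke→I1
β5 stroke→J2

β5 stroke→J2  (source Se1 imposes e)
β1 stroke→GY1  (J2 effort already set via bond 5)
β3 stroke→R2  (common-e at J2 fixed by 5)
β4 stroke→I1  (J2: bond 5 brought effort, rest push out)
β0 stroke→GY1  (through GY1, causality inverts; strokes same side of GY1)
β2 stroke→J1  (common-f at J1 fixed by 0)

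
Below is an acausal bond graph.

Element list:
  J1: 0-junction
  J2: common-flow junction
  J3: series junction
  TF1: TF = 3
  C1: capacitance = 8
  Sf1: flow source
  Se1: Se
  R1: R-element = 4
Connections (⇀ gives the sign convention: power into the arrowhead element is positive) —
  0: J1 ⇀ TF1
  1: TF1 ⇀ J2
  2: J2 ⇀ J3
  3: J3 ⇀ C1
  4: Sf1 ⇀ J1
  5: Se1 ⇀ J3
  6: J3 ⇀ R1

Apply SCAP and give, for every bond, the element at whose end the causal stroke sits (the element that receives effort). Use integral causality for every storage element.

bond 0 stroke→J1
bond 1 stroke→TF1
bond 2 stroke→J2
bond 3 stroke→J3
bond 4 stroke→Sf1
bond 5 stroke→J3
bond 6 stroke→J3

β4 stroke→Sf1  (source Sf1 imposes f)
β5 stroke→J3  (Se1 (Se) sets effort on bond)
β0 stroke→J1  (J1: last free bond brings effort in)
β1 stroke→TF1  (through TF1, causality passes straight; one stroke at TF1)
β2 stroke→J2  (J2 flow already set via bond 1)
β3 stroke→J3  (J3 flow already set via bond 2)
β6 stroke→J3  (J3 flow already set via bond 2)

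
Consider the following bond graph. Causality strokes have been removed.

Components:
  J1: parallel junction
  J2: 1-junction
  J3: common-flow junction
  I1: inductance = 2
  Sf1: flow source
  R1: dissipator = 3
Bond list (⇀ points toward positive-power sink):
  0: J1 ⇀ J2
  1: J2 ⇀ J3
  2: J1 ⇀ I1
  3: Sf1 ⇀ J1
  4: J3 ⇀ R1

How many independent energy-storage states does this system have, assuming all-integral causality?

1  (I1 all integral)

#3 stroke at Sf1  (source Sf1 imposes f)
#2 stroke at I1  (I1 integral (f out))
#0 stroke at J1  (J1 needs exactly one e-in)
#1 stroke at J2  (1-jn J2 has f-setter on 0)
#4 stroke at J3  (1-jn J3 has f-setter on 1)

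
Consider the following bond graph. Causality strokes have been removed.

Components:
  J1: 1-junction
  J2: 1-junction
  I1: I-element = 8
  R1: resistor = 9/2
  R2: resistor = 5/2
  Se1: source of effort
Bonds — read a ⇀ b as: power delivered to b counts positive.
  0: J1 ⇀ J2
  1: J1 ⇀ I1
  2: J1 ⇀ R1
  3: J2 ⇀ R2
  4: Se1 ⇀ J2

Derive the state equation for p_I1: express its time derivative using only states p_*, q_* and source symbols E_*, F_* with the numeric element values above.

dp_I1/dt = E_Se1 - 7*p_I1/8

b4 |J2  (Se1 (Se) sets effort on bond)
b1 |I1  (I1 integral (f out))
b0 |J1  (common-f at J1 fixed by 1)
b2 |J1  (1-jn J1 has f-setter on 1)
b3 |J2  (J2 flow already set via bond 0)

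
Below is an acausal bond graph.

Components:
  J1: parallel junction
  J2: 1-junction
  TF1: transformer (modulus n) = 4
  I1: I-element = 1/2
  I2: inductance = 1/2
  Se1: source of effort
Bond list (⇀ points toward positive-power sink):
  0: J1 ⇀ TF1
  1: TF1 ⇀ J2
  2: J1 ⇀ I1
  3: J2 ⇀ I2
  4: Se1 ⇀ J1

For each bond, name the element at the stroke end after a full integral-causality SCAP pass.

#0 |TF1
#1 |J2
#2 |I1
#3 |I2
#4 |J1

bond 4 →J1  (Se1 fixes effort; stroke away)
bond 0 →TF1  (J1 effort already set via bond 4)
bond 2 →I1  (J1 effort already set via bond 4)
bond 1 →J2  (TF1 one-in-one-out from 0)
bond 3 →I2  (only one flow-in slot at J2)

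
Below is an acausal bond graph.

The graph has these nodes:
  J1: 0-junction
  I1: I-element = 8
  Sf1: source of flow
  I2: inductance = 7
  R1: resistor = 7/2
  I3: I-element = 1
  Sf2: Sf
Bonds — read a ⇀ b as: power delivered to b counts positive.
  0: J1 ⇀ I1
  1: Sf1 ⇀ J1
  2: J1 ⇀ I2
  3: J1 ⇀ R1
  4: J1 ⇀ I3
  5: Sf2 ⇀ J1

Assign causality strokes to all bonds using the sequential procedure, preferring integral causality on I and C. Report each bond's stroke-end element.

β0 stroke at I1
β1 stroke at Sf1
β2 stroke at I2
β3 stroke at J1
β4 stroke at I3
β5 stroke at Sf2

#1 stroke→Sf1  (source Sf1 imposes f)
#5 stroke→Sf2  (Sf2 fixes flow; stroke at Sf2)
#0 stroke→I1  (I1 outputs flow p/I1)
#2 stroke→I2  (prefer integral on I2)
#4 stroke→I3  (I3: I, integral causality)
#3 stroke→J1  (J1: last free bond brings effort in)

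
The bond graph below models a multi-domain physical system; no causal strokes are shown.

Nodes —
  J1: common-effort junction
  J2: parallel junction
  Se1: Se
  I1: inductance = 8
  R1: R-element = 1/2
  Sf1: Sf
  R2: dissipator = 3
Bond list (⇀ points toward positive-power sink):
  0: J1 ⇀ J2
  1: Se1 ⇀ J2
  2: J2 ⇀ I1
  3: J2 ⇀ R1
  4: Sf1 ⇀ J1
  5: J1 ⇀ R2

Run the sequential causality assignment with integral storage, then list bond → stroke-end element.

β1 |J2  (Se1 fixes effort; stroke away)
β4 |Sf1  (Sf1 (Sf) sets flow on bond)
β0 |J1  (J2: bond 1 brought effort, rest push out)
β2 |I1  (J2 effort already set via bond 1)
β3 |R1  (J2: bond 1 brought effort, rest push out)
β5 |R2  (common-e at J1 fixed by 0)

β0 |J1
β1 |J2
β2 |I1
β3 |R1
β4 |Sf1
β5 |R2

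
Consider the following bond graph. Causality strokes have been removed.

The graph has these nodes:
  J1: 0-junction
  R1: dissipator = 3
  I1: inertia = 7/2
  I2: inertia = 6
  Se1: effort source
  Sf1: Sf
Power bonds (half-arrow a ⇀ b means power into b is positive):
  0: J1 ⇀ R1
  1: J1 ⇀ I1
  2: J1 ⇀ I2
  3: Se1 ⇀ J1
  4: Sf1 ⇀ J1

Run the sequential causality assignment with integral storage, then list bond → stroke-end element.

#3 →J1  (Se1: effort source, stroke at far end)
#4 →Sf1  (source Sf1 imposes f)
#0 →R1  (0-jn J1 has e-setter on 3)
#1 →I1  (J1 effort already set via bond 3)
#2 →I2  (J1: bond 3 brought effort, rest push out)

b0 |R1
b1 |I1
b2 |I2
b3 |J1
b4 |Sf1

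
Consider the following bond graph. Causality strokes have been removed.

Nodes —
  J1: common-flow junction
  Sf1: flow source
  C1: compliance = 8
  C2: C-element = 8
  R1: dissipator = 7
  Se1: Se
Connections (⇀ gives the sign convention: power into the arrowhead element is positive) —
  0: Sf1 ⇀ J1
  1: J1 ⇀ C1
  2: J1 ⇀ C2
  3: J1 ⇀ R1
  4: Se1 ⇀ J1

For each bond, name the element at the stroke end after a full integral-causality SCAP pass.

#0 |Sf1  (Sf1: flow source, stroke at near end)
#4 |J1  (source Se1 imposes e)
#1 |J1  (J1 flow already set via bond 0)
#2 |J1  (J1 flow already set via bond 0)
#3 |J1  (common-f at J1 fixed by 0)

b0 |Sf1
b1 |J1
b2 |J1
b3 |J1
b4 |J1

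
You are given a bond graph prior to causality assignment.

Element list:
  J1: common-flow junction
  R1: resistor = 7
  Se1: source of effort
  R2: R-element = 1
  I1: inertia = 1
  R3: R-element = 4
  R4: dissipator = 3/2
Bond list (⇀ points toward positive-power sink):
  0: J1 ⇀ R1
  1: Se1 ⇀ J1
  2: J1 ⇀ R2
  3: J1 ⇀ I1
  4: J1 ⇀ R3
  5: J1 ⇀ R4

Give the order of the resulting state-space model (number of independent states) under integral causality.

1  (I1 all integral)

#1 stroke→J1  (source Se1 imposes e)
#3 stroke→I1  (prefer integral on I1)
#0 stroke→J1  (common-f at J1 fixed by 3)
#2 stroke→J1  (J1 flow already set via bond 3)
#4 stroke→J1  (J1 flow already set via bond 3)
#5 stroke→J1  (J1: bond 3 brought flow, rest push out)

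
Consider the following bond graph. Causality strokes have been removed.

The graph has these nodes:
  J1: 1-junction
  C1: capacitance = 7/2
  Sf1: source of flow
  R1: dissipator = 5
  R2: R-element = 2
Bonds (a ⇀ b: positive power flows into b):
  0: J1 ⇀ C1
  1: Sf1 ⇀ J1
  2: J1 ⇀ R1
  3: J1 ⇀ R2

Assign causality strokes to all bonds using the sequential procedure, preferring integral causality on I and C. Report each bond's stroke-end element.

b0 stroke at J1
b1 stroke at Sf1
b2 stroke at J1
b3 stroke at J1

β1 |Sf1  (Sf1 (Sf) sets flow on bond)
β0 |J1  (common-f at J1 fixed by 1)
β2 |J1  (common-f at J1 fixed by 1)
β3 |J1  (1-jn J1 has f-setter on 1)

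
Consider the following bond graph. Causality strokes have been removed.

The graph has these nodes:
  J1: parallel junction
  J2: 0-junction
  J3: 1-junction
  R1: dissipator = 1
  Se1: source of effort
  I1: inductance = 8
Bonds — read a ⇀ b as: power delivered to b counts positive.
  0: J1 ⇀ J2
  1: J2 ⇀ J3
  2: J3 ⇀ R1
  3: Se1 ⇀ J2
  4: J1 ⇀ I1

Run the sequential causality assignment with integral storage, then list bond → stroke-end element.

#3 stroke→J2  (Se1 fixes effort; stroke away)
#0 stroke→J1  (J2: bond 3 brought effort, rest push out)
#1 stroke→J3  (common-e at J2 fixed by 3)
#2 stroke→R1  (J3: last free bond brings flow in)
#4 stroke→I1  (J1: bond 0 brought effort, rest push out)

β0 →J1
β1 →J3
β2 →R1
β3 →J2
β4 →I1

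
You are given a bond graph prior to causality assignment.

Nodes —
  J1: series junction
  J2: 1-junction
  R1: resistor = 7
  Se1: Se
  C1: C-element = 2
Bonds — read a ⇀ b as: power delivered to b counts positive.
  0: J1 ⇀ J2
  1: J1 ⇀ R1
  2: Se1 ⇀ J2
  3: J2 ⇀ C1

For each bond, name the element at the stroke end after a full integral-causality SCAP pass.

β0 →J1
β1 →R1
β2 →J2
β3 →J2

b2 stroke at J2  (Se1: effort source, stroke at far end)
b3 stroke at J2  (C1: C, integral causality)
b0 stroke at J1  (J2: last free bond brings flow in)
b1 stroke at R1  (closing 1-jn rule on J1)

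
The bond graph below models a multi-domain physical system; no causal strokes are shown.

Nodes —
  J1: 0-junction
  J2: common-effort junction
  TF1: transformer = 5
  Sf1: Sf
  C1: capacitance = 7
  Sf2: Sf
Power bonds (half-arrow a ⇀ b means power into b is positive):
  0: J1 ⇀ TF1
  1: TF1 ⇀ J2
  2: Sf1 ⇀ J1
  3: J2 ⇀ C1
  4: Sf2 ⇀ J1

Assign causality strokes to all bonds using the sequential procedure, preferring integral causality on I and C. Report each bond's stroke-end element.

b2 stroke→Sf1  (Sf1 fixes flow; stroke at Sf1)
b4 stroke→Sf2  (source Sf2 imposes f)
b0 stroke→J1  (J1: last free bond brings effort in)
b1 stroke→TF1  (TF1: transformer flips bond 0)
b3 stroke→J2  (J2: last free bond brings effort in)

b0 stroke→J1
b1 stroke→TF1
b2 stroke→Sf1
b3 stroke→J2
b4 stroke→Sf2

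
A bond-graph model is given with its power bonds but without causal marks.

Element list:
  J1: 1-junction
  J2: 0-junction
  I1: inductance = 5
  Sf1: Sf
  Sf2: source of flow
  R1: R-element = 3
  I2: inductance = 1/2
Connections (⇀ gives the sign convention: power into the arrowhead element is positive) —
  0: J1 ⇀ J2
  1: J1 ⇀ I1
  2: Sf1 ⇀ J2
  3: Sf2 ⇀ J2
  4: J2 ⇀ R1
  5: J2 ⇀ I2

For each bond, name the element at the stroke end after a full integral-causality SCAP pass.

bond 0 |J1
bond 1 |I1
bond 2 |Sf1
bond 3 |Sf2
bond 4 |J2
bond 5 |I2

bond 2 →Sf1  (source Sf1 imposes f)
bond 3 →Sf2  (Sf2 (Sf) sets flow on bond)
bond 1 →I1  (I1: I, integral causality)
bond 0 →J1  (1-jn J1 has f-setter on 1)
bond 5 →I2  (I2: I, integral causality)
bond 4 →J2  (only one effort-in slot at J2)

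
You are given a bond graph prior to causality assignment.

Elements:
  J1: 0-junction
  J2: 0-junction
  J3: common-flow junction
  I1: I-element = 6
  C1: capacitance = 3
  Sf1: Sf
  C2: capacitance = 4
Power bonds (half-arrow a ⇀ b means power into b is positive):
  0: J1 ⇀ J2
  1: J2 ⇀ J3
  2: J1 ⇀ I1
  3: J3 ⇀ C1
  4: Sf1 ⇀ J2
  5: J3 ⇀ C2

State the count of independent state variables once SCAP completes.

bond 4 |Sf1  (source Sf1 imposes f)
bond 2 |I1  (I1 outputs flow p/I1)
bond 0 |J1  (closing 0-jn rule on J1)
bond 1 |J2  (J2 needs exactly one e-in)
bond 3 |J3  (1-jn J3 has f-setter on 1)
bond 5 |J3  (1-jn J3 has f-setter on 1)

3  (C1, C2, I1 all integral)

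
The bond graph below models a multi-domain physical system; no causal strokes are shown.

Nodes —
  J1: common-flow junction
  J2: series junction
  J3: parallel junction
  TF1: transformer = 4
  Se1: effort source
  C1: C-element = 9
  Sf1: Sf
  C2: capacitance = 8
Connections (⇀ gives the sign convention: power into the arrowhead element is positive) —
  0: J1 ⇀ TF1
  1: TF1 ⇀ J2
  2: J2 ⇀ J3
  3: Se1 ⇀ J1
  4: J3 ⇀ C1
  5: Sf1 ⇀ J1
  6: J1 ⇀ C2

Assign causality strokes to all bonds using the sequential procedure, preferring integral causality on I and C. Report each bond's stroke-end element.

β3 stroke at J1  (Se1 fixes effort; stroke away)
β5 stroke at Sf1  (Sf1 (Sf) sets flow on bond)
β0 stroke at J1  (1-jn J1 has f-setter on 5)
β6 stroke at J1  (J1: bond 5 brought flow, rest push out)
β1 stroke at TF1  (through TF1, causality passes straight; one stroke at TF1)
β2 stroke at J2  (J2 flow already set via bond 1)
β4 stroke at J3  (closing 0-jn rule on J3)

b0 →J1
b1 →TF1
b2 →J2
b3 →J1
b4 →J3
b5 →Sf1
b6 →J1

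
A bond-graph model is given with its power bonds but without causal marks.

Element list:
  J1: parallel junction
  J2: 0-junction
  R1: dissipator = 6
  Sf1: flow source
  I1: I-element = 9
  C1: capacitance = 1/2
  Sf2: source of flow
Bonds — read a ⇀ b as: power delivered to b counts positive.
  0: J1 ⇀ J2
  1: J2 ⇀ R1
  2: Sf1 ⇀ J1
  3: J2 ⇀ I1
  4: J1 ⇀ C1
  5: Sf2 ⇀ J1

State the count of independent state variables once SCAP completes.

b2 stroke at Sf1  (Sf1: flow source, stroke at near end)
b5 stroke at Sf2  (source Sf2 imposes f)
b3 stroke at I1  (I1 integral (f out))
b4 stroke at J1  (C1: C, integral causality)
b0 stroke at J2  (0-jn J1 has e-setter on 4)
b1 stroke at R1  (J2: bond 0 brought effort, rest push out)

2  (C1, I1 all integral)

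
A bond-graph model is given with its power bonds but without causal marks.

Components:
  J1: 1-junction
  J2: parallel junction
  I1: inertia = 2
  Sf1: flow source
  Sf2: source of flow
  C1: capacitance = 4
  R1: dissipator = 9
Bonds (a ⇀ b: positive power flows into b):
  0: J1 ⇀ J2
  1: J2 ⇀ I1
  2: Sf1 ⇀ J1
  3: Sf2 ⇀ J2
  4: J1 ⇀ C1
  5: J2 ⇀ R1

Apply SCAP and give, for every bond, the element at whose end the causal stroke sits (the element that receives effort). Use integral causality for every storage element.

bond 2 →Sf1  (Sf1 fixes flow; stroke at Sf1)
bond 3 →Sf2  (Sf2: flow source, stroke at near end)
bond 0 →J1  (J1 flow already set via bond 2)
bond 4 →J1  (J1: bond 2 brought flow, rest push out)
bond 1 →I1  (I1 outputs flow p/I1)
bond 5 →J2  (only one effort-in slot at J2)

#0 stroke at J1
#1 stroke at I1
#2 stroke at Sf1
#3 stroke at Sf2
#4 stroke at J1
#5 stroke at J2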